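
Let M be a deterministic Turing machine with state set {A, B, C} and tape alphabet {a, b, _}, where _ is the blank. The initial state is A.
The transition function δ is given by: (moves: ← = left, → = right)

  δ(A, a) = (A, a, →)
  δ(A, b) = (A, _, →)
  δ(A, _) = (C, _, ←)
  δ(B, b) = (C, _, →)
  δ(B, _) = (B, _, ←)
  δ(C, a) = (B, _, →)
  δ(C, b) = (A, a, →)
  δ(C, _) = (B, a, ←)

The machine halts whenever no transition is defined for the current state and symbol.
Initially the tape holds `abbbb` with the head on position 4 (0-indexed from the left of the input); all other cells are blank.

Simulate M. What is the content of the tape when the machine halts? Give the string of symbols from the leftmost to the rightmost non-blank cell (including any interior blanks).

a_aa

state=A head=4 tape=abbb[b]_   (A,b)→(A,_,→)
state=A head=5 tape=abbb_[_]   (A,_)→(C,_,←)
state=C head=4 tape=abbb[_]_   (C,_)→(B,a,←)
state=B head=3 tape=abb[b]a_   (B,b)→(C,_,→)
state=C head=4 tape=abb_[a]_   (C,a)→(B,_,→)
state=B head=5 tape=abb__[_]   (B,_)→(B,_,←)
state=B head=4 tape=abb_[_]_   (B,_)→(B,_,←)
state=B head=3 tape=abb[_]__   (B,_)→(B,_,←)
state=B head=2 tape=ab[b]___   (B,b)→(C,_,→)
state=C head=3 tape=ab_[_]__   (C,_)→(B,a,←)
state=B head=2 tape=ab[_]a__   (B,_)→(B,_,←)
state=B head=1 tape=a[b]_a__   (B,b)→(C,_,→)
state=C head=2 tape=a_[_]a__   (C,_)→(B,a,←)
state=B head=1 tape=a[_]aa__   (B,_)→(B,_,←)
state=B head=0 tape=[a]_aa__
The non-blank tape span at halt is a_aa.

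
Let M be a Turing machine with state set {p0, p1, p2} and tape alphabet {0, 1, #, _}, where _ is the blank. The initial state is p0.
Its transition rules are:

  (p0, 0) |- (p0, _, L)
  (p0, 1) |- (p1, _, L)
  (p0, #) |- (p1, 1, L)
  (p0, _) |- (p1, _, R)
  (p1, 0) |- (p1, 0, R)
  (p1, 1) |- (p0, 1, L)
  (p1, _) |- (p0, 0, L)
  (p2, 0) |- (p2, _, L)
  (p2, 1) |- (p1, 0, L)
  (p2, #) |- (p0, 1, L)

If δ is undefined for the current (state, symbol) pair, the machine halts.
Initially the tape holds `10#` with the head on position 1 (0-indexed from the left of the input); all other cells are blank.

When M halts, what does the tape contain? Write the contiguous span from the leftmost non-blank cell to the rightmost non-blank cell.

000#

state=p0 head=1 tape=__1[0]#   (p0,0)→(p0,_,L)
state=p0 head=0 tape=__[1]_#   (p0,1)→(p1,_,L)
state=p1 head=-1 tape=_[_]__#   (p1,_)→(p0,0,L)
state=p0 head=-2 tape=[_]0__#   (p0,_)→(p1,_,R)
state=p1 head=-1 tape=_[0]__#   (p1,0)→(p1,0,R)
state=p1 head=0 tape=_0[_]_#   (p1,_)→(p0,0,L)
state=p0 head=-1 tape=_[0]0_#   (p0,0)→(p0,_,L)
state=p0 head=-2 tape=[_]_0_#   (p0,_)→(p1,_,R)
state=p1 head=-1 tape=_[_]0_#   (p1,_)→(p0,0,L)
state=p0 head=-2 tape=[_]00_#   (p0,_)→(p1,_,R)
state=p1 head=-1 tape=_[0]0_#   (p1,0)→(p1,0,R)
state=p1 head=0 tape=_0[0]_#   (p1,0)→(p1,0,R)
state=p1 head=1 tape=_00[_]#   (p1,_)→(p0,0,L)
state=p0 head=0 tape=_0[0]0#   (p0,0)→(p0,_,L)
state=p0 head=-1 tape=_[0]_0#   (p0,0)→(p0,_,L)
state=p0 head=-2 tape=[_]__0#   (p0,_)→(p1,_,R)
state=p1 head=-1 tape=_[_]_0#   (p1,_)→(p0,0,L)
state=p0 head=-2 tape=[_]0_0#   (p0,_)→(p1,_,R)
state=p1 head=-1 tape=_[0]_0#   (p1,0)→(p1,0,R)
state=p1 head=0 tape=_0[_]0#   (p1,_)→(p0,0,L)
state=p0 head=-1 tape=_[0]00#   (p0,0)→(p0,_,L)
state=p0 head=-2 tape=[_]_00#   (p0,_)→(p1,_,R)
state=p1 head=-1 tape=_[_]00#   (p1,_)→(p0,0,L)
state=p0 head=-2 tape=[_]000#   (p0,_)→(p1,_,R)
state=p1 head=-1 tape=_[0]00#   (p1,0)→(p1,0,R)
state=p1 head=0 tape=_0[0]0#   (p1,0)→(p1,0,R)
state=p1 head=1 tape=_00[0]#   (p1,0)→(p1,0,R)
state=p1 head=2 tape=_000[#]
The non-blank tape span at halt is 000#.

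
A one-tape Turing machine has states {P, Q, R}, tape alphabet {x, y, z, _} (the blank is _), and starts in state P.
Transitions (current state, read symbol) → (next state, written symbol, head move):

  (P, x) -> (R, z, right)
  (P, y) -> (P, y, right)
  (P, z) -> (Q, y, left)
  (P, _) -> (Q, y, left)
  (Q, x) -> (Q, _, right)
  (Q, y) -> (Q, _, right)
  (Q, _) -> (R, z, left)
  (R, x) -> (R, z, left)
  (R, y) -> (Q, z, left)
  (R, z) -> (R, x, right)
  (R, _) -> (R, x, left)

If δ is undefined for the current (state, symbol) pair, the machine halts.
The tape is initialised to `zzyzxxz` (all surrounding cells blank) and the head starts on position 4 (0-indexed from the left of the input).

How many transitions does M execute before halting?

P | zzyz[x]xz_   read x → write z, move right, go to R
R | zzyzz[x]z_   read x → write z, move left, go to R
R | zzyz[z]zz_   read z → write x, move right, go to R
R | zzyzx[z]z_   read z → write x, move right, go to R
R | zzyzxx[z]_   read z → write x, move right, go to R
R | zzyzxxx[_]   read _ → write x, move left, go to R
R | zzyzxx[x]x   read x → write z, move left, go to R
R | zzyzx[x]zx   read x → write z, move left, go to R
R | zzyz[x]zzx   read x → write z, move left, go to R
R | zzy[z]zzzx   read z → write x, move right, go to R
R | zzyx[z]zzx   read z → write x, move right, go to R
R | zzyxx[z]zx   read z → write x, move right, go to R
R | zzyxxx[z]x   read z → write x, move right, go to R
R | zzyxxxx[x]   read x → write z, move left, go to R
R | zzyxxx[x]z   read x → write z, move left, go to R
R | zzyxx[x]zz   read x → write z, move left, go to R
R | zzyx[x]zzz   read x → write z, move left, go to R
R | zzy[x]zzzz   read x → write z, move left, go to R
R | zz[y]zzzzz   read y → write z, move left, go to Q
Q | z[z]zzzzzz
M halts after 19 transitions.

19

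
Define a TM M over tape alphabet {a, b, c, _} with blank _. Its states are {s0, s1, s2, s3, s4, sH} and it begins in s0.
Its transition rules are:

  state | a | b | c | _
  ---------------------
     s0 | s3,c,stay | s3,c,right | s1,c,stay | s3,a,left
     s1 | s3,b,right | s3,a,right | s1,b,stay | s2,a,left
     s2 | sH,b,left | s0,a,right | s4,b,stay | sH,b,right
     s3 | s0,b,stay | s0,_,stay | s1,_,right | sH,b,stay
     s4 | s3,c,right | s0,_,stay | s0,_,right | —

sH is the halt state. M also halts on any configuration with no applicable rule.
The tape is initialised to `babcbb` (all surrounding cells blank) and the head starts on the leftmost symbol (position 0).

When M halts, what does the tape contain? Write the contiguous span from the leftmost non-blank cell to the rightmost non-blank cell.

c_b_ccb

s0 | [b]abcbb_   read b → write c, move right, go to s3
s3 | c[a]bcbb_   read a → write b, move stay, go to s0
s0 | c[b]bcbb_   read b → write c, move right, go to s3
s3 | cc[b]cbb_   read b → write _, move stay, go to s0
s0 | cc[_]cbb_   read _ → write a, move left, go to s3
s3 | c[c]acbb_   read c → write _, move right, go to s1
s1 | c_[a]cbb_   read a → write b, move right, go to s3
s3 | c_b[c]bb_   read c → write _, move right, go to s1
s1 | c_b_[b]b_   read b → write a, move right, go to s3
s3 | c_b_a[b]_   read b → write _, move stay, go to s0
s0 | c_b_a[_]_   read _ → write a, move left, go to s3
s3 | c_b_[a]a_   read a → write b, move stay, go to s0
s0 | c_b_[b]a_   read b → write c, move right, go to s3
s3 | c_b_c[a]_   read a → write b, move stay, go to s0
s0 | c_b_c[b]_   read b → write c, move right, go to s3
s3 | c_b_cc[_]   read _ → write b, move stay, go to sH
sH | c_b_cc[b]
The non-blank tape span at halt is c_b_ccb.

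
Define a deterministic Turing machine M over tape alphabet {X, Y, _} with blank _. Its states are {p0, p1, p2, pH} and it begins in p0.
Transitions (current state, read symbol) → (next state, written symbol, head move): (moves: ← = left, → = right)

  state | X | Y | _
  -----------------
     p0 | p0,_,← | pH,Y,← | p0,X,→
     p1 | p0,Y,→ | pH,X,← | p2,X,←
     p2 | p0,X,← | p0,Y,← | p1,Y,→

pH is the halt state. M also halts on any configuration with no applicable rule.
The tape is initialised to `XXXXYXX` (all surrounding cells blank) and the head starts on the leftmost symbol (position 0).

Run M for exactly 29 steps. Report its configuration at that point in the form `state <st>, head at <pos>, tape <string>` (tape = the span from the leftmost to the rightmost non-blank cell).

p0 | ____[X]XXXYXX   read X → write _, move ←, go to p0
p0 | ___[_]_XXXYXX   read _ → write X, move →, go to p0
p0 | ___X[_]XXXYXX   read _ → write X, move →, go to p0
p0 | ___XX[X]XXYXX   read X → write _, move ←, go to p0
p0 | ___X[X]_XXYXX   read X → write _, move ←, go to p0
p0 | ___[X]__XXYXX   read X → write _, move ←, go to p0
p0 | __[_]___XXYXX   read _ → write X, move →, go to p0
p0 | __X[_]__XXYXX   read _ → write X, move →, go to p0
p0 | __XX[_]_XXYXX   read _ → write X, move →, go to p0
p0 | __XXX[_]XXYXX   read _ → write X, move →, go to p0
p0 | __XXXX[X]XYXX   read X → write _, move ←, go to p0
p0 | __XXX[X]_XYXX   read X → write _, move ←, go to p0
p0 | __XX[X]__XYXX   read X → write _, move ←, go to p0
p0 | __X[X]___XYXX   read X → write _, move ←, go to p0
p0 | __[X]____XYXX   read X → write _, move ←, go to p0
p0 | _[_]_____XYXX   read _ → write X, move →, go to p0
p0 | _X[_]____XYXX   read _ → write X, move →, go to p0
p0 | _XX[_]___XYXX   read _ → write X, move →, go to p0
p0 | _XXX[_]__XYXX   read _ → write X, move →, go to p0
p0 | _XXXX[_]_XYXX   read _ → write X, move →, go to p0
p0 | _XXXXX[_]XYXX   read _ → write X, move →, go to p0
p0 | _XXXXXX[X]YXX   read X → write _, move ←, go to p0
p0 | _XXXXX[X]_YXX   read X → write _, move ←, go to p0
p0 | _XXXX[X]__YXX   read X → write _, move ←, go to p0
p0 | _XXX[X]___YXX   read X → write _, move ←, go to p0
p0 | _XX[X]____YXX   read X → write _, move ←, go to p0
p0 | _X[X]_____YXX   read X → write _, move ←, go to p0
p0 | _[X]______YXX   read X → write _, move ←, go to p0
p0 | [_]_______YXX   read _ → write X, move →, go to p0
p0 | X[_]______YXX
After 29 steps: state p0, head at -3, tape X_______YXX.

state p0, head at -3, tape X_______YXX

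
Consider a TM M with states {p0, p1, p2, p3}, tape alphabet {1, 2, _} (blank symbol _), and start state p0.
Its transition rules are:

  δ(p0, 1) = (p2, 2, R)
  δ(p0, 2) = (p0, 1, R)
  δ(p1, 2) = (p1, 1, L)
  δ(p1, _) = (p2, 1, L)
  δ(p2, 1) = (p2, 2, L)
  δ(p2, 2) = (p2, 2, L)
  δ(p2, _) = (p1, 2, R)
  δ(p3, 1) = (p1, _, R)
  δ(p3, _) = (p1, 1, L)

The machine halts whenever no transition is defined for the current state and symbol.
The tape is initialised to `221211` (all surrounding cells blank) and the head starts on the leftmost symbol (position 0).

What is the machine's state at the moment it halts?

state=p0 head=0 tape=___[2]21211   (p0,2)→(p0,1,R)
state=p0 head=1 tape=___1[2]1211   (p0,2)→(p0,1,R)
state=p0 head=2 tape=___11[1]211   (p0,1)→(p2,2,R)
state=p2 head=3 tape=___112[2]11   (p2,2)→(p2,2,L)
state=p2 head=2 tape=___11[2]211   (p2,2)→(p2,2,L)
state=p2 head=1 tape=___1[1]2211   (p2,1)→(p2,2,L)
state=p2 head=0 tape=___[1]22211   (p2,1)→(p2,2,L)
state=p2 head=-1 tape=__[_]222211   (p2,_)→(p1,2,R)
state=p1 head=0 tape=__2[2]22211   (p1,2)→(p1,1,L)
state=p1 head=-1 tape=__[2]122211   (p1,2)→(p1,1,L)
state=p1 head=-2 tape=_[_]1122211   (p1,_)→(p2,1,L)
state=p2 head=-3 tape=[_]11122211   (p2,_)→(p1,2,R)
state=p1 head=-2 tape=2[1]1122211
No transition is defined for (p1, 1); M halts in state p1.

p1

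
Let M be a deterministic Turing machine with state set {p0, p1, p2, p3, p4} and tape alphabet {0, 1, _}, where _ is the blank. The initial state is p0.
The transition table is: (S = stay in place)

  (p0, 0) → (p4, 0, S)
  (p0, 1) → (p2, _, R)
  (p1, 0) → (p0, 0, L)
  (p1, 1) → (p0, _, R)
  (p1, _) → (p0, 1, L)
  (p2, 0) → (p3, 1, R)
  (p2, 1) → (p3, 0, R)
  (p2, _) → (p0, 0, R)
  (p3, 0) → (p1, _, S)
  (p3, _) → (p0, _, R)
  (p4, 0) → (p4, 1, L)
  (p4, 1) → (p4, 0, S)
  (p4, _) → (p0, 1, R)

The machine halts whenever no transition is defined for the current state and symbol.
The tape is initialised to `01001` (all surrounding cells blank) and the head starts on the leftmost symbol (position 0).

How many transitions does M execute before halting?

p0 | _[0]1001   read 0 → write 0, move S, go to p4
p4 | _[0]1001   read 0 → write 1, move L, go to p4
p4 | [_]11001   read _ → write 1, move R, go to p0
p0 | 1[1]1001   read 1 → write _, move R, go to p2
p2 | 1_[1]001   read 1 → write 0, move R, go to p3
p3 | 1_0[0]01   read 0 → write _, move S, go to p1
p1 | 1_0[_]01   read _ → write 1, move L, go to p0
p0 | 1_[0]101   read 0 → write 0, move S, go to p4
p4 | 1_[0]101   read 0 → write 1, move L, go to p4
p4 | 1[_]1101   read _ → write 1, move R, go to p0
p0 | 11[1]101   read 1 → write _, move R, go to p2
p2 | 11_[1]01   read 1 → write 0, move R, go to p3
p3 | 11_0[0]1   read 0 → write _, move S, go to p1
p1 | 11_0[_]1   read _ → write 1, move L, go to p0
p0 | 11_[0]11   read 0 → write 0, move S, go to p4
p4 | 11_[0]11   read 0 → write 1, move L, go to p4
p4 | 11[_]111   read _ → write 1, move R, go to p0
p0 | 111[1]11   read 1 → write _, move R, go to p2
p2 | 111_[1]1   read 1 → write 0, move R, go to p3
p3 | 111_0[1]
M halts after 19 transitions.

19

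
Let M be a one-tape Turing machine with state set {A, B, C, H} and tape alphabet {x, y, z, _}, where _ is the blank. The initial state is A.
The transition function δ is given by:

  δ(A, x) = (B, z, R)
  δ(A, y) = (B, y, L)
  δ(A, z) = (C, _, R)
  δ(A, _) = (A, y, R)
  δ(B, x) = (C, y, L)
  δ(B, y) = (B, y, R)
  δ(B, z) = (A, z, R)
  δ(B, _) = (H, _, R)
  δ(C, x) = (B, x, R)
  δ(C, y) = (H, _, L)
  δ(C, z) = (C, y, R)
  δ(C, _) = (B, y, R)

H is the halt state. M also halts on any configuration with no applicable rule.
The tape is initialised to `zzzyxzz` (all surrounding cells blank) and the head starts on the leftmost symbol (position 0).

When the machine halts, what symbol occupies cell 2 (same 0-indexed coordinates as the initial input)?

y

state=A head=0 tape=[z]zzyxzz   (A,z)→(C,_,R)
state=C head=1 tape=_[z]zyxzz   (C,z)→(C,y,R)
state=C head=2 tape=_y[z]yxzz   (C,z)→(C,y,R)
state=C head=3 tape=_yy[y]xzz   (C,y)→(H,_,L)
state=H head=2 tape=_y[y]_xzz
Cell 2 holds y when M halts.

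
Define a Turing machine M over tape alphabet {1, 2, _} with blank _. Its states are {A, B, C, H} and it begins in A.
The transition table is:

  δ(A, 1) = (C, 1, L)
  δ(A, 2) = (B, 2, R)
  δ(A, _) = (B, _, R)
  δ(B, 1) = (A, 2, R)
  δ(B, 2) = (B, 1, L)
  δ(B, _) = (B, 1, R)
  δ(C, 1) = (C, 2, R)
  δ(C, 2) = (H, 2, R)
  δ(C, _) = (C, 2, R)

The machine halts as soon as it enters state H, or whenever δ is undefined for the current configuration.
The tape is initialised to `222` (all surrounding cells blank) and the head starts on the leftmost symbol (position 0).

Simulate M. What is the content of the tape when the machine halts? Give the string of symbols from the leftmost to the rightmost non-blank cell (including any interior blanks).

A | _[2]22   read 2 → write 2, move R, go to B
B | _2[2]2   read 2 → write 1, move L, go to B
B | _[2]12   read 2 → write 1, move L, go to B
B | [_]112   read _ → write 1, move R, go to B
B | 1[1]12   read 1 → write 2, move R, go to A
A | 12[1]2   read 1 → write 1, move L, go to C
C | 1[2]12   read 2 → write 2, move R, go to H
H | 12[1]2
The non-blank tape span at halt is 1212.

1212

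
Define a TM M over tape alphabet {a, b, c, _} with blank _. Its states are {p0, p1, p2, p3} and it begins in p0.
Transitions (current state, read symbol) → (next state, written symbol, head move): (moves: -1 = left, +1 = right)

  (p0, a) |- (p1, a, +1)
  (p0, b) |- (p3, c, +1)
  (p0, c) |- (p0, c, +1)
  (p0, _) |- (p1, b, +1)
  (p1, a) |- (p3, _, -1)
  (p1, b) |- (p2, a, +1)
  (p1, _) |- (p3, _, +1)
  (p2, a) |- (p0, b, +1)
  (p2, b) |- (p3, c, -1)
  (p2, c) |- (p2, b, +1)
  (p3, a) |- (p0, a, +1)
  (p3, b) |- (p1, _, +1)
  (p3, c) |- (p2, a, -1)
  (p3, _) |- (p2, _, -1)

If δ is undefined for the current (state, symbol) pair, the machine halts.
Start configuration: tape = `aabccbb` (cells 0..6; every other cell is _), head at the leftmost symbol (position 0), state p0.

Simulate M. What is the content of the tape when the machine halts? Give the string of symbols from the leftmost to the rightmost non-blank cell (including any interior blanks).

abab_cb

state=p0 head=0 tape=[a]abccbb   (p0,a)→(p1,a,+1)
state=p1 head=1 tape=a[a]bccbb   (p1,a)→(p3,_,-1)
state=p3 head=0 tape=[a]_bccbb   (p3,a)→(p0,a,+1)
state=p0 head=1 tape=a[_]bccbb   (p0,_)→(p1,b,+1)
state=p1 head=2 tape=ab[b]ccbb   (p1,b)→(p2,a,+1)
state=p2 head=3 tape=aba[c]cbb   (p2,c)→(p2,b,+1)
state=p2 head=4 tape=abab[c]bb   (p2,c)→(p2,b,+1)
state=p2 head=5 tape=ababb[b]b   (p2,b)→(p3,c,-1)
state=p3 head=4 tape=abab[b]cb   (p3,b)→(p1,_,+1)
state=p1 head=5 tape=abab_[c]b
The non-blank tape span at halt is abab_cb.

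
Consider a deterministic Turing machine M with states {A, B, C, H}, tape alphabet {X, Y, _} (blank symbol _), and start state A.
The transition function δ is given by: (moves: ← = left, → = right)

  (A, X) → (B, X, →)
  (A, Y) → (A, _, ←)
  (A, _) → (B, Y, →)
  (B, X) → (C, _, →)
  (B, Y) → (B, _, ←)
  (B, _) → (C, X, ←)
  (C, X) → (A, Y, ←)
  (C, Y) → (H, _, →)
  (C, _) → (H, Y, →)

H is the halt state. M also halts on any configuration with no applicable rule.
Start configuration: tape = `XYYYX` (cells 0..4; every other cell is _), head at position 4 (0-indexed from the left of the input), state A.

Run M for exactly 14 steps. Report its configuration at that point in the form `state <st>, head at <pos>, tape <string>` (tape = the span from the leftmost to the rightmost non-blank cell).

state H, head at -2, tape YX__X__YX

A | ___XYYY[X]_   read X → write X, move →, go to B
B | ___XYYYX[_]   read _ → write X, move ←, go to C
C | ___XYYY[X]X   read X → write Y, move ←, go to A
A | ___XYY[Y]YX   read Y → write _, move ←, go to A
A | ___XY[Y]_YX   read Y → write _, move ←, go to A
A | ___X[Y]__YX   read Y → write _, move ←, go to A
A | ___[X]___YX   read X → write X, move →, go to B
B | ___X[_]__YX   read _ → write X, move ←, go to C
C | ___[X]X__YX   read X → write Y, move ←, go to A
A | __[_]YX__YX   read _ → write Y, move →, go to B
B | __Y[Y]X__YX   read Y → write _, move ←, go to B
B | __[Y]_X__YX   read Y → write _, move ←, go to B
B | _[_]__X__YX   read _ → write X, move ←, go to C
C | [_]X__X__YX   read _ → write Y, move →, go to H
H | Y[X]__X__YX
After 14 steps: state H, head at -2, tape YX__X__YX.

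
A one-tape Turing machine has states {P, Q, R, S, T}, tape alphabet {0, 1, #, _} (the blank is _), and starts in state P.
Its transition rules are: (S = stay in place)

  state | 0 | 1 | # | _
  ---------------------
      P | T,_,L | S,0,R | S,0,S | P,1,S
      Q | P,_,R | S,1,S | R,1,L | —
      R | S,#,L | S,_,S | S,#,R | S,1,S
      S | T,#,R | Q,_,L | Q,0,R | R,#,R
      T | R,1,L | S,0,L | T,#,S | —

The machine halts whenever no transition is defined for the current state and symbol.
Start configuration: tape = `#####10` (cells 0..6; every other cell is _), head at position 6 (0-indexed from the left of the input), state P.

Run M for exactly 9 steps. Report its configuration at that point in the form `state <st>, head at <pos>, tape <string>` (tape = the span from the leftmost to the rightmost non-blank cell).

state=P head=6 tape=#####1[0]__   (P,0)→(T,_,L)
state=T head=5 tape=#####[1]___   (T,1)→(S,0,L)
state=S head=4 tape=####[#]0___   (S,#)→(Q,0,R)
state=Q head=5 tape=####0[0]___   (Q,0)→(P,_,R)
state=P head=6 tape=####0_[_]__   (P,_)→(P,1,S)
state=P head=6 tape=####0_[1]__   (P,1)→(S,0,R)
state=S head=7 tape=####0_0[_]_   (S,_)→(R,#,R)
state=R head=8 tape=####0_0#[_]   (R,_)→(S,1,S)
state=S head=8 tape=####0_0#[1]   (S,1)→(Q,_,L)
state=Q head=7 tape=####0_0[#]_
After 9 steps: state Q, head at 7, tape ####0_0#.

state Q, head at 7, tape ####0_0#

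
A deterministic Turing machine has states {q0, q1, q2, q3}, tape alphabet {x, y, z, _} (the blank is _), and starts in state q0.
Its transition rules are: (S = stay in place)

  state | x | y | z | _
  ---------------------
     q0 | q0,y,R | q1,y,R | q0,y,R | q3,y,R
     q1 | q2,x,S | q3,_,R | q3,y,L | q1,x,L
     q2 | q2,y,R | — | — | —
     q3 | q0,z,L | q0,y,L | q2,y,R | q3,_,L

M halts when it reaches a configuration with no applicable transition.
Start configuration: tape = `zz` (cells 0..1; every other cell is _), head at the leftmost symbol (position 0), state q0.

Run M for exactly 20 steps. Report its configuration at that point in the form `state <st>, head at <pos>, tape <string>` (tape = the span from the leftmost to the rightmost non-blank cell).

state q3, head at 0, tape y

q0 | _[z]z__   read z → write y, move R, go to q0
q0 | _y[z]__   read z → write y, move R, go to q0
q0 | _yy[_]_   read _ → write y, move R, go to q3
q3 | _yyy[_]   read _ → write _, move L, go to q3
q3 | _yy[y]_   read y → write y, move L, go to q0
q0 | _y[y]y_   read y → write y, move R, go to q1
q1 | _yy[y]_   read y → write _, move R, go to q3
q3 | _yy_[_]   read _ → write _, move L, go to q3
q3 | _yy[_]_   read _ → write _, move L, go to q3
q3 | _y[y]__   read y → write y, move L, go to q0
q0 | _[y]y__   read y → write y, move R, go to q1
q1 | _y[y]__   read y → write _, move R, go to q3
q3 | _y_[_]_   read _ → write _, move L, go to q3
q3 | _y[_]__   read _ → write _, move L, go to q3
q3 | _[y]___   read y → write y, move L, go to q0
q0 | [_]y___   read _ → write y, move R, go to q3
q3 | y[y]___   read y → write y, move L, go to q0
q0 | [y]y___   read y → write y, move R, go to q1
q1 | y[y]___   read y → write _, move R, go to q3
q3 | y_[_]__   read _ → write _, move L, go to q3
q3 | y[_]___
After 20 steps: state q3, head at 0, tape y.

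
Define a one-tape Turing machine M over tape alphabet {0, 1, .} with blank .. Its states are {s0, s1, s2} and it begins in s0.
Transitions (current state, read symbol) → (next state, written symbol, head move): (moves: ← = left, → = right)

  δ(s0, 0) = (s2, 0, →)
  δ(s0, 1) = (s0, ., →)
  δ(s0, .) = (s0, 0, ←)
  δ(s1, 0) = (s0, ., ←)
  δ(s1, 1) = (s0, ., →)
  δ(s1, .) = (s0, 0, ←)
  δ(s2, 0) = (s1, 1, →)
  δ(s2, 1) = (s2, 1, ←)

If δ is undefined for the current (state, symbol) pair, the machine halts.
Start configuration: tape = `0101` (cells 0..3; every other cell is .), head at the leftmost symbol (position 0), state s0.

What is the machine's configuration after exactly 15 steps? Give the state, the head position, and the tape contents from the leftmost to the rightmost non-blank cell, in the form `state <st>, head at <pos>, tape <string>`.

state=s0 head=0 tape=[0]101..   (s0,0)→(s2,0,→)
state=s2 head=1 tape=0[1]01..   (s2,1)→(s2,1,←)
state=s2 head=0 tape=[0]101..   (s2,0)→(s1,1,→)
state=s1 head=1 tape=1[1]01..   (s1,1)→(s0,.,→)
state=s0 head=2 tape=1.[0]1..   (s0,0)→(s2,0,→)
state=s2 head=3 tape=1.0[1]..   (s2,1)→(s2,1,←)
state=s2 head=2 tape=1.[0]1..   (s2,0)→(s1,1,→)
state=s1 head=3 tape=1.1[1]..   (s1,1)→(s0,.,→)
state=s0 head=4 tape=1.1.[.].   (s0,.)→(s0,0,←)
state=s0 head=3 tape=1.1[.]0.   (s0,.)→(s0,0,←)
state=s0 head=2 tape=1.[1]00.   (s0,1)→(s0,.,→)
state=s0 head=3 tape=1..[0]0.   (s0,0)→(s2,0,→)
state=s2 head=4 tape=1..0[0].   (s2,0)→(s1,1,→)
state=s1 head=5 tape=1..01[.]   (s1,.)→(s0,0,←)
state=s0 head=4 tape=1..0[1]0   (s0,1)→(s0,.,→)
state=s0 head=5 tape=1..0.[0]
After 15 steps: state s0, head at 5, tape 1..0.0.

state s0, head at 5, tape 1..0.0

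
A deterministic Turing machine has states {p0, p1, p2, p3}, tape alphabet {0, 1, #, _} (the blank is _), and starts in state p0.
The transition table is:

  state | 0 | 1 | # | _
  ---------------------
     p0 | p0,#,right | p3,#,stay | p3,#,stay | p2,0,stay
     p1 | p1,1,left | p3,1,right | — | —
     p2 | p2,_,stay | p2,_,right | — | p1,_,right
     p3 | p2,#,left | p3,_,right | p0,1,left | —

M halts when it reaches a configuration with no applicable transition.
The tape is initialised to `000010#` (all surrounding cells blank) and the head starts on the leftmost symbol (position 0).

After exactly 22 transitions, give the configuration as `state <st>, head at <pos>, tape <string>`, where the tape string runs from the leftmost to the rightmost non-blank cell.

state=p0 head=0 tape=_[0]00010#   (p0,0)→(p0,#,right)
state=p0 head=1 tape=_#[0]0010#   (p0,0)→(p0,#,right)
state=p0 head=2 tape=_##[0]010#   (p0,0)→(p0,#,right)
state=p0 head=3 tape=_###[0]10#   (p0,0)→(p0,#,right)
state=p0 head=4 tape=_####[1]0#   (p0,1)→(p3,#,stay)
state=p3 head=4 tape=_####[#]0#   (p3,#)→(p0,1,left)
state=p0 head=3 tape=_###[#]10#   (p0,#)→(p3,#,stay)
state=p3 head=3 tape=_###[#]10#   (p3,#)→(p0,1,left)
state=p0 head=2 tape=_##[#]110#   (p0,#)→(p3,#,stay)
state=p3 head=2 tape=_##[#]110#   (p3,#)→(p0,1,left)
state=p0 head=1 tape=_#[#]1110#   (p0,#)→(p3,#,stay)
state=p3 head=1 tape=_#[#]1110#   (p3,#)→(p0,1,left)
state=p0 head=0 tape=_[#]11110#   (p0,#)→(p3,#,stay)
state=p3 head=0 tape=_[#]11110#   (p3,#)→(p0,1,left)
state=p0 head=-1 tape=[_]111110#   (p0,_)→(p2,0,stay)
state=p2 head=-1 tape=[0]111110#   (p2,0)→(p2,_,stay)
state=p2 head=-1 tape=[_]111110#   (p2,_)→(p1,_,right)
state=p1 head=0 tape=_[1]11110#   (p1,1)→(p3,1,right)
state=p3 head=1 tape=_1[1]1110#   (p3,1)→(p3,_,right)
state=p3 head=2 tape=_1_[1]110#   (p3,1)→(p3,_,right)
state=p3 head=3 tape=_1__[1]10#   (p3,1)→(p3,_,right)
state=p3 head=4 tape=_1___[1]0#   (p3,1)→(p3,_,right)
state=p3 head=5 tape=_1____[0]#
After 22 steps: state p3, head at 5, tape 1____0#.

state p3, head at 5, tape 1____0#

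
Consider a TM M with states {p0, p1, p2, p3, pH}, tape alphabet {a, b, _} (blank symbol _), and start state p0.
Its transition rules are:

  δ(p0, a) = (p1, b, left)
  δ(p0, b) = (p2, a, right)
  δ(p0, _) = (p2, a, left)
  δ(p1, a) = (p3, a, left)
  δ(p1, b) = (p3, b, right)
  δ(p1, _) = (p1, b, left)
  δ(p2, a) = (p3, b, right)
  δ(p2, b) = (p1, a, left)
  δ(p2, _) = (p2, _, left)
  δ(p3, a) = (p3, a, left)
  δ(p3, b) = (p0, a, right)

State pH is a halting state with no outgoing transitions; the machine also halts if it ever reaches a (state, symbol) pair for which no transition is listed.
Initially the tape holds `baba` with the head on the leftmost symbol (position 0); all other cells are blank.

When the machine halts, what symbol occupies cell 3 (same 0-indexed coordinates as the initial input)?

state=p0 head=0 tape=_[b]aba   (p0,b)→(p2,a,right)
state=p2 head=1 tape=_a[a]ba   (p2,a)→(p3,b,right)
state=p3 head=2 tape=_ab[b]a   (p3,b)→(p0,a,right)
state=p0 head=3 tape=_aba[a]   (p0,a)→(p1,b,left)
state=p1 head=2 tape=_ab[a]b   (p1,a)→(p3,a,left)
state=p3 head=1 tape=_a[b]ab   (p3,b)→(p0,a,right)
state=p0 head=2 tape=_aa[a]b   (p0,a)→(p1,b,left)
state=p1 head=1 tape=_a[a]bb   (p1,a)→(p3,a,left)
state=p3 head=0 tape=_[a]abb   (p3,a)→(p3,a,left)
state=p3 head=-1 tape=[_]aabb
Cell 3 holds b when M halts.

b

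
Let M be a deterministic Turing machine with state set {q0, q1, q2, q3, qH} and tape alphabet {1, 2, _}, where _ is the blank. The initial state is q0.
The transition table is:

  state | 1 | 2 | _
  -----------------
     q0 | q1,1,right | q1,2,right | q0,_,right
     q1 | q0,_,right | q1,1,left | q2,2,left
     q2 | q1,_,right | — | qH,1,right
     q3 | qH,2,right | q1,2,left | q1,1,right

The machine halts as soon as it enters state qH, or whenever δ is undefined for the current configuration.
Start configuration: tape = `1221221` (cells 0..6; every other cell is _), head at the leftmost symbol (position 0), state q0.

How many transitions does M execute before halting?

state=q0 head=0 tape=[1]221221   (q0,1)→(q1,1,right)
state=q1 head=1 tape=1[2]21221   (q1,2)→(q1,1,left)
state=q1 head=0 tape=[1]121221   (q1,1)→(q0,_,right)
state=q0 head=1 tape=_[1]21221   (q0,1)→(q1,1,right)
state=q1 head=2 tape=_1[2]1221   (q1,2)→(q1,1,left)
state=q1 head=1 tape=_[1]11221   (q1,1)→(q0,_,right)
state=q0 head=2 tape=__[1]1221   (q0,1)→(q1,1,right)
state=q1 head=3 tape=__1[1]221   (q1,1)→(q0,_,right)
state=q0 head=4 tape=__1_[2]21   (q0,2)→(q1,2,right)
state=q1 head=5 tape=__1_2[2]1   (q1,2)→(q1,1,left)
state=q1 head=4 tape=__1_[2]11   (q1,2)→(q1,1,left)
state=q1 head=3 tape=__1[_]111   (q1,_)→(q2,2,left)
state=q2 head=2 tape=__[1]2111   (q2,1)→(q1,_,right)
state=q1 head=3 tape=___[2]111   (q1,2)→(q1,1,left)
state=q1 head=2 tape=__[_]1111   (q1,_)→(q2,2,left)
state=q2 head=1 tape=_[_]21111   (q2,_)→(qH,1,right)
state=qH head=2 tape=_1[2]1111
M halts after 16 transitions.

16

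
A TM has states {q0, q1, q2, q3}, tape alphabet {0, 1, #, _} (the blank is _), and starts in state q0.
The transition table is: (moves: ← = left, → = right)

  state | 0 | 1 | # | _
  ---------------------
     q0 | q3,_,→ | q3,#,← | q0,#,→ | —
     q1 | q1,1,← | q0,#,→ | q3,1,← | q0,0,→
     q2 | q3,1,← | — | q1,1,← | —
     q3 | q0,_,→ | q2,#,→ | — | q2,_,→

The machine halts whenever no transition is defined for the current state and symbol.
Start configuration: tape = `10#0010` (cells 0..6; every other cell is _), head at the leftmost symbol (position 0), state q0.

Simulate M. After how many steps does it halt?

8

q0 | _[1]0#0010   read 1 → write #, move ←, go to q3
q3 | [_]#0#0010   read _ → write _, move →, go to q2
q2 | _[#]0#0010   read # → write 1, move ←, go to q1
q1 | [_]10#0010   read _ → write 0, move →, go to q0
q0 | 0[1]0#0010   read 1 → write #, move ←, go to q3
q3 | [0]#0#0010   read 0 → write _, move →, go to q0
q0 | _[#]0#0010   read # → write #, move →, go to q0
q0 | _#[0]#0010   read 0 → write _, move →, go to q3
q3 | _#_[#]0010
M halts after 8 transitions.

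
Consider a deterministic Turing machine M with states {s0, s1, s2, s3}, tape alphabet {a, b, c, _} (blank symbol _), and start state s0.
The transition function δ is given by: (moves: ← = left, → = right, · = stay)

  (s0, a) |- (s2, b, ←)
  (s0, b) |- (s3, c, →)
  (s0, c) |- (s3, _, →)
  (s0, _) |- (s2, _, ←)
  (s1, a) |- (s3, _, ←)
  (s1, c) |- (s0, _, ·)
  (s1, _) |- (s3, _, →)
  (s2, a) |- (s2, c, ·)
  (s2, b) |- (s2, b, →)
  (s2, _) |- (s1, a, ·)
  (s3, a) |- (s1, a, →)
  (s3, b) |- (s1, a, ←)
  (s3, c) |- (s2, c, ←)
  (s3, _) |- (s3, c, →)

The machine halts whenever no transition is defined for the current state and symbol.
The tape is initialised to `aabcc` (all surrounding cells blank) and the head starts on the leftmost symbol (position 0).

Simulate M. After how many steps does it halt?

8

s0 | __[a]abcc   read a → write b, move ←, go to s2
s2 | _[_]babcc   read _ → write a, move ·, go to s1
s1 | _[a]babcc   read a → write _, move ←, go to s3
s3 | [_]_babcc   read _ → write c, move →, go to s3
s3 | c[_]babcc   read _ → write c, move →, go to s3
s3 | cc[b]abcc   read b → write a, move ←, go to s1
s1 | c[c]aabcc   read c → write _, move ·, go to s0
s0 | c[_]aabcc   read _ → write _, move ←, go to s2
s2 | [c]_aabcc
M halts after 8 transitions.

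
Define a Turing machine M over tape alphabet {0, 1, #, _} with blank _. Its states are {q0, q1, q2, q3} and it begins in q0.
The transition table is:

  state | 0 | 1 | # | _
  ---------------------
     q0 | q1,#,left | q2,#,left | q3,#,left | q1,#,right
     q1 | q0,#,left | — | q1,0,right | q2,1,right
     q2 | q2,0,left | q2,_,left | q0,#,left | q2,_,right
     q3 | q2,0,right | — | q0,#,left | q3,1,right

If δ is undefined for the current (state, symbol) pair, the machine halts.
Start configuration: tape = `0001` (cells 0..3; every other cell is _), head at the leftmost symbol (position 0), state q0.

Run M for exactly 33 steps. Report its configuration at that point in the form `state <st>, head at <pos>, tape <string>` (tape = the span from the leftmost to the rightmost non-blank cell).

state q1, head at -1, tape 000####1

state=q0 head=0 tape=____[0]001   (q0,0)→(q1,#,left)
state=q1 head=-1 tape=___[_]#001   (q1,_)→(q2,1,right)
state=q2 head=0 tape=___1[#]001   (q2,#)→(q0,#,left)
state=q0 head=-1 tape=___[1]#001   (q0,1)→(q2,#,left)
state=q2 head=-2 tape=__[_]##001   (q2,_)→(q2,_,right)
state=q2 head=-1 tape=___[#]#001   (q2,#)→(q0,#,left)
state=q0 head=-2 tape=__[_]##001   (q0,_)→(q1,#,right)
state=q1 head=-1 tape=__#[#]#001   (q1,#)→(q1,0,right)
state=q1 head=0 tape=__#0[#]001   (q1,#)→(q1,0,right)
state=q1 head=1 tape=__#00[0]01   (q1,0)→(q0,#,left)
state=q0 head=0 tape=__#0[0]#01   (q0,0)→(q1,#,left)
state=q1 head=-1 tape=__#[0]##01   (q1,0)→(q0,#,left)
state=q0 head=-2 tape=__[#]###01   (q0,#)→(q3,#,left)
state=q3 head=-3 tape=_[_]####01   (q3,_)→(q3,1,right)
state=q3 head=-2 tape=_1[#]###01   (q3,#)→(q0,#,left)
state=q0 head=-3 tape=_[1]####01   (q0,1)→(q2,#,left)
state=q2 head=-4 tape=[_]#####01   (q2,_)→(q2,_,right)
state=q2 head=-3 tape=_[#]####01   (q2,#)→(q0,#,left)
state=q0 head=-4 tape=[_]#####01   (q0,_)→(q1,#,right)
state=q1 head=-3 tape=#[#]####01   (q1,#)→(q1,0,right)
state=q1 head=-2 tape=#0[#]###01   (q1,#)→(q1,0,right)
state=q1 head=-1 tape=#00[#]##01   (q1,#)→(q1,0,right)
state=q1 head=0 tape=#000[#]#01   (q1,#)→(q1,0,right)
state=q1 head=1 tape=#0000[#]01   (q1,#)→(q1,0,right)
state=q1 head=2 tape=#00000[0]1   (q1,0)→(q0,#,left)
state=q0 head=1 tape=#0000[0]#1   (q0,0)→(q1,#,left)
state=q1 head=0 tape=#000[0]##1   (q1,0)→(q0,#,left)
state=q0 head=-1 tape=#00[0]###1   (q0,0)→(q1,#,left)
state=q1 head=-2 tape=#0[0]####1   (q1,0)→(q0,#,left)
state=q0 head=-3 tape=#[0]#####1   (q0,0)→(q1,#,left)
state=q1 head=-4 tape=[#]######1   (q1,#)→(q1,0,right)
state=q1 head=-3 tape=0[#]#####1   (q1,#)→(q1,0,right)
state=q1 head=-2 tape=00[#]####1   (q1,#)→(q1,0,right)
state=q1 head=-1 tape=000[#]###1
After 33 steps: state q1, head at -1, tape 000####1.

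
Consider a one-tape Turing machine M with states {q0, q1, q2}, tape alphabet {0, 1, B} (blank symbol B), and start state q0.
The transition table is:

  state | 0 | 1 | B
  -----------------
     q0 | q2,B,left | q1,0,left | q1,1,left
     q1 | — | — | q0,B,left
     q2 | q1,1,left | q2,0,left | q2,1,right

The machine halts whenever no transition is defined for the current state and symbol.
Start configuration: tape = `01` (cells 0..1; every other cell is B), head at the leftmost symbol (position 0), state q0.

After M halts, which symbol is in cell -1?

1

state=q0 head=0 tape=BB[0]1   (q0,0)→(q2,B,left)
state=q2 head=-1 tape=B[B]B1   (q2,B)→(q2,1,right)
state=q2 head=0 tape=B1[B]1   (q2,B)→(q2,1,right)
state=q2 head=1 tape=B11[1]   (q2,1)→(q2,0,left)
state=q2 head=0 tape=B1[1]0   (q2,1)→(q2,0,left)
state=q2 head=-1 tape=B[1]00   (q2,1)→(q2,0,left)
state=q2 head=-2 tape=[B]000   (q2,B)→(q2,1,right)
state=q2 head=-1 tape=1[0]00   (q2,0)→(q1,1,left)
state=q1 head=-2 tape=[1]100
Cell -1 holds 1 when M halts.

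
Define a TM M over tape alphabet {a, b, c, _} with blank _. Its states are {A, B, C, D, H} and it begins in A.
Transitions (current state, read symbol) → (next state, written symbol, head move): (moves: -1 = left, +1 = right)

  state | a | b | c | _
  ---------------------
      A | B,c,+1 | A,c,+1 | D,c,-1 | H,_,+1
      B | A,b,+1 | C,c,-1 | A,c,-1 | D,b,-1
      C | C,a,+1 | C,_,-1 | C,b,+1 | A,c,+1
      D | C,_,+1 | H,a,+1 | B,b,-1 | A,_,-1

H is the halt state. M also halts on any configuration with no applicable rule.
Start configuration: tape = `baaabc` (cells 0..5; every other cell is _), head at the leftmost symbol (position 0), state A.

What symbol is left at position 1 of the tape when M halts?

c

A | [b]aaabc___   read b → write c, move +1, go to A
A | c[a]aabc___   read a → write c, move +1, go to B
B | cc[a]abc___   read a → write b, move +1, go to A
A | ccb[a]bc___   read a → write c, move +1, go to B
B | ccbc[b]c___   read b → write c, move -1, go to C
C | ccb[c]cc___   read c → write b, move +1, go to C
C | ccbb[c]c___   read c → write b, move +1, go to C
C | ccbbb[c]___   read c → write b, move +1, go to C
C | ccbbbb[_]__   read _ → write c, move +1, go to A
A | ccbbbbc[_]_   read _ → write _, move +1, go to H
H | ccbbbbc_[_]
Cell 1 holds c when M halts.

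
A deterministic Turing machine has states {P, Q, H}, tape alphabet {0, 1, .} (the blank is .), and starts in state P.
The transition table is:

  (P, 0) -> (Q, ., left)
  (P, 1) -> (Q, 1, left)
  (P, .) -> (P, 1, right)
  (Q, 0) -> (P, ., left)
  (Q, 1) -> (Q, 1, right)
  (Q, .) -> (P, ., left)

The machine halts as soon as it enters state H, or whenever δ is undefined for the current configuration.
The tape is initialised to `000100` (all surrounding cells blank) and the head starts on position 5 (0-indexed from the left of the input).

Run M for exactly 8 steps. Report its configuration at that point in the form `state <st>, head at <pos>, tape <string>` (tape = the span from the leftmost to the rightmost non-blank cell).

state P, head at 1, tape 11..1

P | .00010[0]   read 0 → write ., move left, go to Q
Q | .0001[0].   read 0 → write ., move left, go to P
P | .000[1]..   read 1 → write 1, move left, go to Q
Q | .00[0]1..   read 0 → write ., move left, go to P
P | .0[0].1..   read 0 → write ., move left, go to Q
Q | .[0]..1..   read 0 → write ., move left, go to P
P | [.]...1..   read . → write 1, move right, go to P
P | 1[.]..1..   read . → write 1, move right, go to P
P | 11[.].1..
After 8 steps: state P, head at 1, tape 11..1.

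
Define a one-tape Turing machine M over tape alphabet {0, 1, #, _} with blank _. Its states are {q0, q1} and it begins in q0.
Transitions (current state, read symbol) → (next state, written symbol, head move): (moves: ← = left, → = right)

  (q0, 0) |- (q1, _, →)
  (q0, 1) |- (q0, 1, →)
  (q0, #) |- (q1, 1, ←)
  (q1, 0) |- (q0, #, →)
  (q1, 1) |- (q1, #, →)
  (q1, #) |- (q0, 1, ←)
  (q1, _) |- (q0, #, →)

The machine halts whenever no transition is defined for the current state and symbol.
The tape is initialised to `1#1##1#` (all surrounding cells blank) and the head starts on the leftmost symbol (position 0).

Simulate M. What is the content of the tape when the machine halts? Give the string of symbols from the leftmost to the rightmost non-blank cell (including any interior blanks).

q0 | _[1]#1##1#__   read 1 → write 1, move →, go to q0
q0 | _1[#]1##1#__   read # → write 1, move ←, go to q1
q1 | _[1]11##1#__   read 1 → write #, move →, go to q1
q1 | _#[1]1##1#__   read 1 → write #, move →, go to q1
q1 | _##[1]##1#__   read 1 → write #, move →, go to q1
q1 | _###[#]#1#__   read # → write 1, move ←, go to q0
q0 | _##[#]1#1#__   read # → write 1, move ←, go to q1
q1 | _#[#]11#1#__   read # → write 1, move ←, go to q0
q0 | _[#]111#1#__   read # → write 1, move ←, go to q1
q1 | [_]1111#1#__   read _ → write #, move →, go to q0
q0 | #[1]111#1#__   read 1 → write 1, move →, go to q0
q0 | #1[1]11#1#__   read 1 → write 1, move →, go to q0
q0 | #11[1]1#1#__   read 1 → write 1, move →, go to q0
q0 | #111[1]#1#__   read 1 → write 1, move →, go to q0
q0 | #1111[#]1#__   read # → write 1, move ←, go to q1
q1 | #111[1]11#__   read 1 → write #, move →, go to q1
q1 | #111#[1]1#__   read 1 → write #, move →, go to q1
q1 | #111##[1]#__   read 1 → write #, move →, go to q1
q1 | #111###[#]__   read # → write 1, move ←, go to q0
q0 | #111##[#]1__   read # → write 1, move ←, go to q1
q1 | #111#[#]11__   read # → write 1, move ←, go to q0
q0 | #111[#]111__   read # → write 1, move ←, go to q1
q1 | #11[1]1111__   read 1 → write #, move →, go to q1
q1 | #11#[1]111__   read 1 → write #, move →, go to q1
q1 | #11##[1]11__   read 1 → write #, move →, go to q1
q1 | #11###[1]1__   read 1 → write #, move →, go to q1
q1 | #11####[1]__   read 1 → write #, move →, go to q1
q1 | #11#####[_]_   read _ → write #, move →, go to q0
q0 | #11######[_]
The non-blank tape span at halt is #11######.

#11######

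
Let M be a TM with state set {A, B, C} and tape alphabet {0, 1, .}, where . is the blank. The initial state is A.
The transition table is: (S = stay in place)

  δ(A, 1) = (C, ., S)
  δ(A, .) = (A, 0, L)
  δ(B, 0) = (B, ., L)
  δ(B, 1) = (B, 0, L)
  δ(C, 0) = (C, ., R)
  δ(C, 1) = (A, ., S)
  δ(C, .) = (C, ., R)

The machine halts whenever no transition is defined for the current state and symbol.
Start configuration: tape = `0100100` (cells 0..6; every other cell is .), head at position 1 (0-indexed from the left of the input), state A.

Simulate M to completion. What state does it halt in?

A | 0[1]00100   read 1 → write ., move S, go to C
C | 0[.]00100   read . → write ., move R, go to C
C | 0.[0]0100   read 0 → write ., move R, go to C
C | 0..[0]100   read 0 → write ., move R, go to C
C | 0...[1]00   read 1 → write ., move S, go to A
A | 0...[.]00   read . → write 0, move L, go to A
A | 0..[.]000   read . → write 0, move L, go to A
A | 0.[.]0000   read . → write 0, move L, go to A
A | 0[.]00000   read . → write 0, move L, go to A
A | [0]000000
No transition is defined for (A, 0); M halts in state A.

A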